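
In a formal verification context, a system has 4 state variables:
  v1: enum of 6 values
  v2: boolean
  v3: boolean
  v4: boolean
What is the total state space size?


State space = product of domain sizes of all variables.
Domain sizes:
  v1 (enum of 6 values): 6
  v2 (boolean): 2
  v3 (boolean): 2
  v4 (boolean): 2
Product = 6 * 2 * 2 * 2 = 48

48


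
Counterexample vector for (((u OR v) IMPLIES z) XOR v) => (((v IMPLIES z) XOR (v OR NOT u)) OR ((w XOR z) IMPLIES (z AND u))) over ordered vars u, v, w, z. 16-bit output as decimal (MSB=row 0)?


F1 = (((u OR v) IMPLIES z) XOR v)
F2 = (((v IMPLIES z) XOR (v OR NOT u)) OR ((w XOR z) IMPLIES (z AND u)))
Counterexample to F1=>F2 is where F1=1 and F2=0.
Evaluate each row (bits = u,v,w,z, MSB first):
  row 0 [0000]: F1=1 F2=1 -> F1&~F2 -> 0
  row 1 [0001]: F1=1 F2=0 -> F1&~F2 -> 1
  row 2 [0010]: F1=1 F2=0 -> F1&~F2 -> 1
  row 3 [0011]: F1=1 F2=1 -> F1&~F2 -> 0
  row 4 [0100]: F1=1 F2=1 -> F1&~F2 -> 0
  row 5 [0101]: F1=0 F2=0 -> F1&~F2 -> 0
  row 6 [0110]: F1=1 F2=1 -> F1&~F2 -> 0
  row 7 [0111]: F1=0 F2=1 -> F1&~F2 -> 0
  row 8 [1000]: F1=0 F2=1 -> F1&~F2 -> 0
  row 9 [1001]: F1=1 F2=1 -> F1&~F2 -> 0
  row 10 [1010]: F1=0 F2=1 -> F1&~F2 -> 0
  row 11 [1011]: F1=1 F2=1 -> F1&~F2 -> 0
  row 12 [1100]: F1=1 F2=1 -> F1&~F2 -> 0
  row 13 [1101]: F1=0 F2=1 -> F1&~F2 -> 0
  row 14 [1110]: F1=1 F2=1 -> F1&~F2 -> 0
  row 15 [1111]: F1=0 F2=1 -> F1&~F2 -> 0
Full result column, 4 rows per line (u,v fixed per line; w,z runs 00..11 left to right):
  rows 0-3 [u,v=00]: 0110  = hex 6
  rows 4-7 [u,v=01]: 0000  = hex 0
  rows 8-11 [u,v=10]: 0000  = hex 0
  rows 12-15 [u,v=11]: 0000  = hex 0
Counterexample vector (row 0 .. row 15) = 0110000000000000
Output column grouped in 4s = 0110 0000 0000 0000 = 0x6000
Convert to decimal digit by digit (value = value*16 + digit):
  6 -> 6
  6*16 + 0 = 96
  96*16 + 0 = 1536
  1536*16 + 0 = 24576
Decimal = 24576

24576


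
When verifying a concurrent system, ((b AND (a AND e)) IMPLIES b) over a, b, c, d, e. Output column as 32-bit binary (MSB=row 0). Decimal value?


Formula: ((b AND (a AND e)) IMPLIES b) over a, b, c, d, e (32 rows)
Evaluate each row (bits = a,b,c,d,e, MSB first):
  row 0 [00000]: ((0 AND (0 AND 0)) IMPLIES 0) -> 1
  row 1 [00001]: ((0 AND (0 AND 1)) IMPLIES 0) -> 1
  row 2 [00010]: ((0 AND (0 AND 0)) IMPLIES 0) -> 1
  row 3 [00011]: ((0 AND (0 AND 1)) IMPLIES 0) -> 1
  row 4 [00100]: ((0 AND (0 AND 0)) IMPLIES 0) -> 1
  row 5 [00101]: ((0 AND (0 AND 1)) IMPLIES 0) -> 1
  row 6 [00110]: ((0 AND (0 AND 0)) IMPLIES 0) -> 1
  row 7 [00111]: ((0 AND (0 AND 1)) IMPLIES 0) -> 1
  row 8 [01000]: ((1 AND (0 AND 0)) IMPLIES 1) -> 1
  row 9 [01001]: ((1 AND (0 AND 1)) IMPLIES 1) -> 1
  row 10 [01010]: ((1 AND (0 AND 0)) IMPLIES 1) -> 1
  row 11 [01011]: ((1 AND (0 AND 1)) IMPLIES 1) -> 1
  row 12 [01100]: ((1 AND (0 AND 0)) IMPLIES 1) -> 1
  row 13 [01101]: ((1 AND (0 AND 1)) IMPLIES 1) -> 1
  row 14 [01110]: ((1 AND (0 AND 0)) IMPLIES 1) -> 1
  row 15 [01111]: ((1 AND (0 AND 1)) IMPLIES 1) -> 1
  row 16 [10000]: ((0 AND (1 AND 0)) IMPLIES 0) -> 1
  row 17 [10001]: ((0 AND (1 AND 1)) IMPLIES 0) -> 1
  row 18 [10010]: ((0 AND (1 AND 0)) IMPLIES 0) -> 1
  row 19 [10011]: ((0 AND (1 AND 1)) IMPLIES 0) -> 1
  row 20 [10100]: ((0 AND (1 AND 0)) IMPLIES 0) -> 1
  row 21 [10101]: ((0 AND (1 AND 1)) IMPLIES 0) -> 1
  row 22 [10110]: ((0 AND (1 AND 0)) IMPLIES 0) -> 1
  row 23 [10111]: ((0 AND (1 AND 1)) IMPLIES 0) -> 1
  row 24 [11000]: ((1 AND (1 AND 0)) IMPLIES 1) -> 1
  row 25 [11001]: ((1 AND (1 AND 1)) IMPLIES 1) -> 1
  row 26 [11010]: ((1 AND (1 AND 0)) IMPLIES 1) -> 1
  row 27 [11011]: ((1 AND (1 AND 1)) IMPLIES 1) -> 1
  row 28 [11100]: ((1 AND (1 AND 0)) IMPLIES 1) -> 1
  row 29 [11101]: ((1 AND (1 AND 1)) IMPLIES 1) -> 1
  row 30 [11110]: ((1 AND (1 AND 0)) IMPLIES 1) -> 1
  row 31 [11111]: ((1 AND (1 AND 1)) IMPLIES 1) -> 1
Full result column, 4 rows per line (a,b,c fixed per line; d,e runs 00..11 left to right):
  rows 0-3 [a,b,c=000]: 1111  = hex F
  rows 4-7 [a,b,c=001]: 1111  = hex F
  rows 8-11 [a,b,c=010]: 1111  = hex F
  rows 12-15 [a,b,c=011]: 1111  = hex F
  rows 16-19 [a,b,c=100]: 1111  = hex F
  rows 20-23 [a,b,c=101]: 1111  = hex F
  rows 24-27 [a,b,c=110]: 1111  = hex F
  rows 28-31 [a,b,c=111]: 1111  = hex F
Output column (row 0 .. row 31) = 11111111111111111111111111111111
Output column grouped in 4s = 1111 1111 1111 1111 1111 1111 1111 1111 = 0xFFFFFFFF
Convert to decimal digit by digit (value = value*16 + digit):
  F -> 15
  15*16 + 15 (F) = 255
  255*16 + 15 (F) = 4095
  4095*16 + 15 (F) = 65535
  65535*16 + 15 (F) = 1048575
  1048575*16 + 15 (F) = 16777215
  16777215*16 + 15 (F) = 268435455
  268435455*16 + 15 (F) = 4294967295
Decimal = 4294967295

4294967295


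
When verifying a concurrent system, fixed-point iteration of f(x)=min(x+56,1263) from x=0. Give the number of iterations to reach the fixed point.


Step 1: x=0, cap=1263, increment=56
Step 2: x grows by 56 each step until capped at 1263; fixed point is x=1263
Step 3: iterations = ceil(1263/56) = 23

23


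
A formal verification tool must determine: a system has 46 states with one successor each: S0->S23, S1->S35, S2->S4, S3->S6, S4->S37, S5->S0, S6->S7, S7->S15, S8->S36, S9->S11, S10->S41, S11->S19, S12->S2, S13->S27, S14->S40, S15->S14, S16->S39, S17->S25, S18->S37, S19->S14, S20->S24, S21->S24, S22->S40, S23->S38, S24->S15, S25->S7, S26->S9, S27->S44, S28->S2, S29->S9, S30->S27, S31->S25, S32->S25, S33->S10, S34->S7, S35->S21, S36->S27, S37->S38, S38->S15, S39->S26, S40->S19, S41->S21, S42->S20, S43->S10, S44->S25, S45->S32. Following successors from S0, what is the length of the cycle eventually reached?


Trace from S0 until a state repeats:
  S0 -> S23 -> S38 -> S15 -> S14 -> S40 -> S19 -> S14
S14 first seen at step 4, revisited at step 7.
Cycle length = 7 - 4 = 3

3


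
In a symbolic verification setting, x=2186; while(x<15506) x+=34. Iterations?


Step 1: x goes from 2186 toward 15506 by 34; the body runs while x<15506, so iterations = ceil((bound-start)/step)
Step 2: Distance=13320
Step 3: ceil(13320/34)=392

392


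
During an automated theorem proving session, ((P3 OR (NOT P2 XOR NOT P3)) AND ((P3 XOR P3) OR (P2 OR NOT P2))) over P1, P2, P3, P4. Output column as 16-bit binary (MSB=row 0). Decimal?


Formula: ((P3 OR (NOT P2 XOR NOT P3)) AND ((P3 XOR P3) OR (P2 OR NOT P2))) over P1, P2, P3, P4 (16 rows)
Evaluate each row (bits = P1,P2,P3,P4, MSB first):
  row 0 [0000]: ((0 OR (NOT 0 XOR NOT 0)) AND ((0 XOR 0) OR (0 OR NOT 0))) -> 0
  row 1 [0001]: ((0 OR (NOT 0 XOR NOT 0)) AND ((0 XOR 0) OR (0 OR NOT 0))) -> 0
  row 2 [0010]: ((1 OR (NOT 0 XOR NOT 1)) AND ((1 XOR 1) OR (0 OR NOT 0))) -> 1
  row 3 [0011]: ((1 OR (NOT 0 XOR NOT 1)) AND ((1 XOR 1) OR (0 OR NOT 0))) -> 1
  row 4 [0100]: ((0 OR (NOT 1 XOR NOT 0)) AND ((0 XOR 0) OR (1 OR NOT 1))) -> 1
  row 5 [0101]: ((0 OR (NOT 1 XOR NOT 0)) AND ((0 XOR 0) OR (1 OR NOT 1))) -> 1
  row 6 [0110]: ((1 OR (NOT 1 XOR NOT 1)) AND ((1 XOR 1) OR (1 OR NOT 1))) -> 1
  row 7 [0111]: ((1 OR (NOT 1 XOR NOT 1)) AND ((1 XOR 1) OR (1 OR NOT 1))) -> 1
  row 8 [1000]: ((0 OR (NOT 0 XOR NOT 0)) AND ((0 XOR 0) OR (0 OR NOT 0))) -> 0
  row 9 [1001]: ((0 OR (NOT 0 XOR NOT 0)) AND ((0 XOR 0) OR (0 OR NOT 0))) -> 0
  row 10 [1010]: ((1 OR (NOT 0 XOR NOT 1)) AND ((1 XOR 1) OR (0 OR NOT 0))) -> 1
  row 11 [1011]: ((1 OR (NOT 0 XOR NOT 1)) AND ((1 XOR 1) OR (0 OR NOT 0))) -> 1
  row 12 [1100]: ((0 OR (NOT 1 XOR NOT 0)) AND ((0 XOR 0) OR (1 OR NOT 1))) -> 1
  row 13 [1101]: ((0 OR (NOT 1 XOR NOT 0)) AND ((0 XOR 0) OR (1 OR NOT 1))) -> 1
  row 14 [1110]: ((1 OR (NOT 1 XOR NOT 1)) AND ((1 XOR 1) OR (1 OR NOT 1))) -> 1
  row 15 [1111]: ((1 OR (NOT 1 XOR NOT 1)) AND ((1 XOR 1) OR (1 OR NOT 1))) -> 1
Full result column, 4 rows per line (P1,P2 fixed per line; P3,P4 runs 00..11 left to right):
  rows 0-3 [P1,P2=00]: 0011  = hex 3
  rows 4-7 [P1,P2=01]: 1111  = hex F
  rows 8-11 [P1,P2=10]: 0011  = hex 3
  rows 12-15 [P1,P2=11]: 1111  = hex F
Output column (row 0 .. row 15) = 0011111100111111
Output column grouped in 4s = 0011 1111 0011 1111 = 0x3F3F
Convert to decimal digit by digit (value = value*16 + digit):
  3 -> 3
  3*16 + 15 (F) = 63
  63*16 + 3 = 1011
  1011*16 + 15 (F) = 16191
Decimal = 16191

16191


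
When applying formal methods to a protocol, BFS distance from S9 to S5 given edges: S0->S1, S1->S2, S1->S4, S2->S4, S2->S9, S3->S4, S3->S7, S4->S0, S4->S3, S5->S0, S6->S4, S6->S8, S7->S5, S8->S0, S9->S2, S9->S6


BFS layer-by-layer from S9:
  dist 0: {S9}
  dist 1: {S2, S6}
  dist 2: {S4, S8}
  dist 3: {S0, S3}
  dist 4: {S1, S7}
  dist 5: {S5}
  -> S5 reached at distance 5
Shortest path length = 5

5


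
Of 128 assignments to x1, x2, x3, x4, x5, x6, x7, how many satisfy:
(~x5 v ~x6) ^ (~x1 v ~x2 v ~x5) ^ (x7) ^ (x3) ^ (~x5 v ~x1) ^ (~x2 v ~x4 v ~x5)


CNF with 6 clauses over 7 vars (128 assignments).
An assignment satisfies CNF iff every clause has >=1 true literal.
Check each row (bits = x1,x2,x3,x4,x5,x6,x7; clause T/F shown):
  row 0 [0000000]: clauses=TTFFTT -> 0
  row 1 [0000001]: clauses=TTTFTT -> 0
  row 2 [0000010]: clauses=TTFFTT -> 0
  row 3 [0000011]: clauses=TTTFTT -> 0
  row 4 [0000100]: clauses=TTFFTT -> 0
  (every remaining row is evaluated the same way; all 128 results are listed next)
Full result column, 8 rows per line (x1,x2,x3,x4 fixed per line; x5,x6,x7 runs 000..111 left to right):
  rows 0-7 [x1,x2,x3,x4=0000]: 00000000  (ones: 0)
  rows 8-15 [x1,x2,x3,x4=0001]: 00000000  (ones: 0)
  rows 16-23 [x1,x2,x3,x4=0010]: 01010100  (ones: 3)
  rows 24-31 [x1,x2,x3,x4=0011]: 01010100  (ones: 3)
  rows 32-39 [x1,x2,x3,x4=0100]: 00000000  (ones: 0)
  rows 40-47 [x1,x2,x3,x4=0101]: 00000000  (ones: 0)
  rows 48-55 [x1,x2,x3,x4=0110]: 01010100  (ones: 3)
  rows 56-63 [x1,x2,x3,x4=0111]: 01010000  (ones: 2)
  rows 64-71 [x1,x2,x3,x4=1000]: 00000000  (ones: 0)
  rows 72-79 [x1,x2,x3,x4=1001]: 00000000  (ones: 0)
  rows 80-87 [x1,x2,x3,x4=1010]: 01010000  (ones: 2)
  rows 88-95 [x1,x2,x3,x4=1011]: 01010000  (ones: 2)
  rows 96-103 [x1,x2,x3,x4=1100]: 00000000  (ones: 0)
  rows 104-111 [x1,x2,x3,x4=1101]: 00000000  (ones: 0)
  rows 112-119 [x1,x2,x3,x4=1110]: 01010000  (ones: 2)
  rows 120-127 [x1,x2,x3,x4=1111]: 01010000  (ones: 2)
Satisfying assignments = 0+0+3+3+0+0+3+2+0+0+2+2+0+0+2+2 = 19

19


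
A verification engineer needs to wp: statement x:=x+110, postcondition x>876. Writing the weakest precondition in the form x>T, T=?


Formula: wp(x:=E, P) = P[E/x] (substitute E for x in postcondition)
Step 1: Postcondition: x>876
Step 2: Substitute x+110 for x: x+110>876
Step 3: Solve for x: x > 876-110 = 766

766


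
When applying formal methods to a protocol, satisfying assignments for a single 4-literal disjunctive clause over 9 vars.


Step 1: Total=2^9=512
Step 2: Unsat when all 4 false: 2^5=32
Step 3: Sat=512-32=480

480


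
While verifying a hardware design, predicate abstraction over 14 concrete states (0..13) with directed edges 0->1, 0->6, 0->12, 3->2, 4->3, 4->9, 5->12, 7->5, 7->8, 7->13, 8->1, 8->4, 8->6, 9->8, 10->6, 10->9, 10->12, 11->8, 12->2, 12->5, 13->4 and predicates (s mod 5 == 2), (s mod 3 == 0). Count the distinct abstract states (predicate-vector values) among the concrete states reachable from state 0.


BFS from 0:
Concrete reachable: {0, 1, 2, 5, 6, 12}
Abstract via predicates (s mod 5 == 2), (s mod 3 == 0):
  (0,0) <- {1, 5}
  (0,1) <- {0, 6}
  (1,0) <- {2}
  (1,1) <- {12}
Distinct abstract states = 4

4


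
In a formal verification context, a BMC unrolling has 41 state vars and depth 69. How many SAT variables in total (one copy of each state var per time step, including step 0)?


BMC unrolls to depth k, creating one copy of each state var for steps 0..k.
Step count = 69 + 1 = 70 (steps 0 through 69)
Vars per step = 41
Total = 41 * 70 = 2870

2870


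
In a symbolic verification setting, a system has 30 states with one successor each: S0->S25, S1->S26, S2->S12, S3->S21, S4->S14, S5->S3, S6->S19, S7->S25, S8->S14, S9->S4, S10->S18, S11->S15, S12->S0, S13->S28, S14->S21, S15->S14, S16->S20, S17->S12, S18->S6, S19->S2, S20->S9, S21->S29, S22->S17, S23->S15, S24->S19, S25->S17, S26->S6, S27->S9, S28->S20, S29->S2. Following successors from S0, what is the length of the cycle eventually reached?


Trace from S0 until a state repeats:
  S0 -> S25 -> S17 -> S12 -> S0
S0 first seen at step 0, revisited at step 4.
Cycle length = 4 - 0 = 4

4


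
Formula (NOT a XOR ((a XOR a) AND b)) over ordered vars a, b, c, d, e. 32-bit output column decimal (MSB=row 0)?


Formula: (NOT a XOR ((a XOR a) AND b)) over a, b, c, d, e (32 rows)
Evaluate each row (bits = a,b,c,d,e, MSB first):
  row 0 [00000]: (NOT 0 XOR ((0 XOR 0) AND 0)) -> 1
  row 1 [00001]: (NOT 0 XOR ((0 XOR 0) AND 0)) -> 1
  row 2 [00010]: (NOT 0 XOR ((0 XOR 0) AND 0)) -> 1
  row 3 [00011]: (NOT 0 XOR ((0 XOR 0) AND 0)) -> 1
  row 4 [00100]: (NOT 0 XOR ((0 XOR 0) AND 0)) -> 1
  row 5 [00101]: (NOT 0 XOR ((0 XOR 0) AND 0)) -> 1
  row 6 [00110]: (NOT 0 XOR ((0 XOR 0) AND 0)) -> 1
  row 7 [00111]: (NOT 0 XOR ((0 XOR 0) AND 0)) -> 1
  row 8 [01000]: (NOT 0 XOR ((0 XOR 0) AND 1)) -> 1
  row 9 [01001]: (NOT 0 XOR ((0 XOR 0) AND 1)) -> 1
  row 10 [01010]: (NOT 0 XOR ((0 XOR 0) AND 1)) -> 1
  row 11 [01011]: (NOT 0 XOR ((0 XOR 0) AND 1)) -> 1
  row 12 [01100]: (NOT 0 XOR ((0 XOR 0) AND 1)) -> 1
  row 13 [01101]: (NOT 0 XOR ((0 XOR 0) AND 1)) -> 1
  row 14 [01110]: (NOT 0 XOR ((0 XOR 0) AND 1)) -> 1
  row 15 [01111]: (NOT 0 XOR ((0 XOR 0) AND 1)) -> 1
  row 16 [10000]: (NOT 1 XOR ((1 XOR 1) AND 0)) -> 0
  row 17 [10001]: (NOT 1 XOR ((1 XOR 1) AND 0)) -> 0
  row 18 [10010]: (NOT 1 XOR ((1 XOR 1) AND 0)) -> 0
  row 19 [10011]: (NOT 1 XOR ((1 XOR 1) AND 0)) -> 0
  row 20 [10100]: (NOT 1 XOR ((1 XOR 1) AND 0)) -> 0
  row 21 [10101]: (NOT 1 XOR ((1 XOR 1) AND 0)) -> 0
  row 22 [10110]: (NOT 1 XOR ((1 XOR 1) AND 0)) -> 0
  row 23 [10111]: (NOT 1 XOR ((1 XOR 1) AND 0)) -> 0
  row 24 [11000]: (NOT 1 XOR ((1 XOR 1) AND 1)) -> 0
  row 25 [11001]: (NOT 1 XOR ((1 XOR 1) AND 1)) -> 0
  row 26 [11010]: (NOT 1 XOR ((1 XOR 1) AND 1)) -> 0
  row 27 [11011]: (NOT 1 XOR ((1 XOR 1) AND 1)) -> 0
  row 28 [11100]: (NOT 1 XOR ((1 XOR 1) AND 1)) -> 0
  row 29 [11101]: (NOT 1 XOR ((1 XOR 1) AND 1)) -> 0
  row 30 [11110]: (NOT 1 XOR ((1 XOR 1) AND 1)) -> 0
  row 31 [11111]: (NOT 1 XOR ((1 XOR 1) AND 1)) -> 0
Full result column, 4 rows per line (a,b,c fixed per line; d,e runs 00..11 left to right):
  rows 0-3 [a,b,c=000]: 1111  = hex F
  rows 4-7 [a,b,c=001]: 1111  = hex F
  rows 8-11 [a,b,c=010]: 1111  = hex F
  rows 12-15 [a,b,c=011]: 1111  = hex F
  rows 16-19 [a,b,c=100]: 0000  = hex 0
  rows 20-23 [a,b,c=101]: 0000  = hex 0
  rows 24-27 [a,b,c=110]: 0000  = hex 0
  rows 28-31 [a,b,c=111]: 0000  = hex 0
Output column (row 0 .. row 31) = 11111111111111110000000000000000
Output column grouped in 4s = 1111 1111 1111 1111 0000 0000 0000 0000 = 0xFFFF0000
Convert to decimal digit by digit (value = value*16 + digit):
  F -> 15
  15*16 + 15 (F) = 255
  255*16 + 15 (F) = 4095
  4095*16 + 15 (F) = 65535
  65535*16 + 0 = 1048560
  1048560*16 + 0 = 16776960
  16776960*16 + 0 = 268431360
  268431360*16 + 0 = 4294901760
Decimal = 4294901760

4294901760


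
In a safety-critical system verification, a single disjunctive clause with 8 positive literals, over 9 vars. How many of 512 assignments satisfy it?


Step 1: Total=2^9=512
Step 2: Unsat when all 8 false: 2^1=2
Step 3: Sat=512-2=510

510


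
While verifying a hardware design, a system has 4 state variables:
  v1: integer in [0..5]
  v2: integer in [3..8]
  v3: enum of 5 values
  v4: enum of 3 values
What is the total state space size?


State space = product of domain sizes of all variables.
Domain sizes:
  v1 (integer in [0..5]): 6
  v2 (integer in [3..8]): 6
  v3 (enum of 5 values): 5
  v4 (enum of 3 values): 3
Product = 6 * 6 * 5 * 3 = 540

540


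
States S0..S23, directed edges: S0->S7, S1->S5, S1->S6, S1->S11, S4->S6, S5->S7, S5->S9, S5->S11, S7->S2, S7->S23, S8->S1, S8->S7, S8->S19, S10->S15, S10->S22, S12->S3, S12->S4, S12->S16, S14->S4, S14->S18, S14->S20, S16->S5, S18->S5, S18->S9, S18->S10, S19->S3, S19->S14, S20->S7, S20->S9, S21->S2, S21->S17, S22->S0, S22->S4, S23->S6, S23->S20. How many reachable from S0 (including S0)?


BFS from S0:
  layer 0: {S0}
  layer 1: {S7}
  layer 2: {S2, S23}
  layer 3: {S6, S20}
  layer 4: {S9}
Reachable set: {S0, S2, S6, S7, S9, S20, S23}
Count = 7

7


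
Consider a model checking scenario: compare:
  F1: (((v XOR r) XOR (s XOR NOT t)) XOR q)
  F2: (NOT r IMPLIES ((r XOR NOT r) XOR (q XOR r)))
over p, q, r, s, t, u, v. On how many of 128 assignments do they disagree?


F1 = (((v XOR r) XOR (s XOR NOT t)) XOR q)
F2 = (NOT r IMPLIES ((r XOR NOT r) XOR (q XOR r)))
Evaluate both on each of 128 rows (bits = p,q,r,s,t,u,v):
  row 0 [0000000]: F1=1 F2=1 -> 0
  row 1 [0000001]: F1=0 F2=1 (differ) -> 1
  row 2 [0000010]: F1=1 F2=1 -> 0
  row 3 [0000011]: F1=0 F2=1 (differ) -> 1
  row 4 [0000100]: F1=0 F2=1 (differ) -> 1
  (every remaining row is evaluated the same way; all 128 results are listed next)
Full result column, 8 rows per line (p,q,r,s fixed per line; t,u,v runs 000..111 left to right):
  rows 0-7 [p,q,r,s=0000]: 01011010  (ones: 4)
  rows 8-15 [p,q,r,s=0001]: 10100101  (ones: 4)
  rows 16-23 [p,q,r,s=0010]: 10100101  (ones: 4)
  rows 24-31 [p,q,r,s=0011]: 01011010  (ones: 4)
  rows 32-39 [p,q,r,s=0100]: 01011010  (ones: 4)
  rows 40-47 [p,q,r,s=0101]: 10100101  (ones: 4)
  rows 48-55 [p,q,r,s=0110]: 01011010  (ones: 4)
  rows 56-63 [p,q,r,s=0111]: 10100101  (ones: 4)
  rows 64-71 [p,q,r,s=1000]: 01011010  (ones: 4)
  rows 72-79 [p,q,r,s=1001]: 10100101  (ones: 4)
  rows 80-87 [p,q,r,s=1010]: 10100101  (ones: 4)
  rows 88-95 [p,q,r,s=1011]: 01011010  (ones: 4)
  rows 96-103 [p,q,r,s=1100]: 01011010  (ones: 4)
  rows 104-111 [p,q,r,s=1101]: 10100101  (ones: 4)
  rows 112-119 [p,q,r,s=1110]: 01011010  (ones: 4)
  rows 120-127 [p,q,r,s=1111]: 10100101  (ones: 4)
Disagreements = 4+4+4+4+4+4+4+4+4+4+4+4+4+4+4+4 = 64

64


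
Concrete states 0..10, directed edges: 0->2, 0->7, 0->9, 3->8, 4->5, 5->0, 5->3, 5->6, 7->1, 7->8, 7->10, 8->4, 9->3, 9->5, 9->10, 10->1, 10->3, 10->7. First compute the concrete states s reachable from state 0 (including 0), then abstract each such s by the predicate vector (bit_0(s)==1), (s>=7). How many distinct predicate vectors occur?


BFS from 0:
Concrete reachable: {0, 1, 2, 3, 4, 5, 6, 7, 8, 9, 10}
Abstract via predicates (bit_0(s)==1), (s>=7):
  (0,0) <- {0, 2, 4, 6}
  (0,1) <- {8, 10}
  (1,0) <- {1, 3, 5}
  (1,1) <- {7, 9}
Distinct abstract states = 4

4


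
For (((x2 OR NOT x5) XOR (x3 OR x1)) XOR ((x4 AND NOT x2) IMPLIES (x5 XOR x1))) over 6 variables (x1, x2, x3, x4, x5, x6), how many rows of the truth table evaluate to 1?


Formula: (((x2 OR NOT x5) XOR (x3 OR x1)) XOR ((x4 AND NOT x2) IMPLIES (x5 XOR x1))) over 6 vars (64 rows)
Evaluate each row (x1, x2, x3, x4, x5, x6 as bits, MSB first):
  row 0 [000000]: (((0 OR NOT 0) XOR (0 OR 0)) XOR ((0 AND NOT 0) IMPLIES (0 XOR 0))) -> 0
  row 1 [000001]: (((0 OR NOT 0) XOR (0 OR 0)) XOR ((0 AND NOT 0) IMPLIES (0 XOR 0))) -> 0
  row 2 [000010]: (((0 OR NOT 1) XOR (0 OR 0)) XOR ((0 AND NOT 0) IMPLIES (1 XOR 0))) -> 1
  row 3 [000011]: (((0 OR NOT 1) XOR (0 OR 0)) XOR ((0 AND NOT 0) IMPLIES (1 XOR 0))) -> 1
  row 4 [000100]: (((0 OR NOT 0) XOR (0 OR 0)) XOR ((1 AND NOT 0) IMPLIES (0 XOR 0))) -> 1
  (every remaining row is evaluated the same way; all 64 results are listed next)
Full result column, 8 rows per line (x1,x2,x3 fixed per line; x4,x5,x6 runs 000..111 left to right):
  rows 0-7 [x1,x2,x3=000]: 00111111  (ones: 6)
  rows 8-15 [x1,x2,x3=001]: 11000000  (ones: 2)
  rows 16-23 [x1,x2,x3=010]: 00000000  (ones: 0)
  rows 24-31 [x1,x2,x3=011]: 11111111  (ones: 8)
  rows 32-39 [x1,x2,x3=100]: 11001111  (ones: 6)
  rows 40-47 [x1,x2,x3=101]: 11001111  (ones: 6)
  rows 48-55 [x1,x2,x3=110]: 11111111  (ones: 8)
  rows 56-63 [x1,x2,x3=111]: 11111111  (ones: 8)
Count of 1-rows = 6+2+0+8+6+6+8+8 = 44

44


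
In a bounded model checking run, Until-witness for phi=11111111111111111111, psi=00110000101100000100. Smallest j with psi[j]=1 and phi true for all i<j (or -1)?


(phi U psi) at 0: need smallest j with psi[j]=1 and phi[i]=1 for all i in [0,j).
Scan from step 0:
  step 0: phi=1, psi=0 -> continue
  step 1: phi=1, psi=0 -> continue
  step 2: psi=1 and phi held for [0,2) -> witness found
Witness step = 2

2


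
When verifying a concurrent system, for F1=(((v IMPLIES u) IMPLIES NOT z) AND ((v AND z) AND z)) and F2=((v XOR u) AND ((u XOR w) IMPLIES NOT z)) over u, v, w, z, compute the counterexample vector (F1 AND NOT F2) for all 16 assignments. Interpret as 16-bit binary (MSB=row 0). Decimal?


F1 = (((v IMPLIES u) IMPLIES NOT z) AND ((v AND z) AND z))
F2 = ((v XOR u) AND ((u XOR w) IMPLIES NOT z))
Counterexample to F1=>F2 is where F1=1 and F2=0.
Evaluate each row (bits = u,v,w,z, MSB first):
  row 0 [0000]: F1=0 F2=0 -> F1&~F2 -> 0
  row 1 [0001]: F1=0 F2=0 -> F1&~F2 -> 0
  row 2 [0010]: F1=0 F2=0 -> F1&~F2 -> 0
  row 3 [0011]: F1=0 F2=0 -> F1&~F2 -> 0
  row 4 [0100]: F1=0 F2=1 -> F1&~F2 -> 0
  row 5 [0101]: F1=1 F2=1 -> F1&~F2 -> 0
  row 6 [0110]: F1=0 F2=1 -> F1&~F2 -> 0
  row 7 [0111]: F1=1 F2=0 -> F1&~F2 -> 1
  row 8 [1000]: F1=0 F2=1 -> F1&~F2 -> 0
  row 9 [1001]: F1=0 F2=0 -> F1&~F2 -> 0
  row 10 [1010]: F1=0 F2=1 -> F1&~F2 -> 0
  row 11 [1011]: F1=0 F2=1 -> F1&~F2 -> 0
  row 12 [1100]: F1=0 F2=0 -> F1&~F2 -> 0
  row 13 [1101]: F1=0 F2=0 -> F1&~F2 -> 0
  row 14 [1110]: F1=0 F2=0 -> F1&~F2 -> 0
  row 15 [1111]: F1=0 F2=0 -> F1&~F2 -> 0
Full result column, 4 rows per line (u,v fixed per line; w,z runs 00..11 left to right):
  rows 0-3 [u,v=00]: 0000  = hex 0
  rows 4-7 [u,v=01]: 0001  = hex 1
  rows 8-11 [u,v=10]: 0000  = hex 0
  rows 12-15 [u,v=11]: 0000  = hex 0
Counterexample vector (row 0 .. row 15) = 0000000100000000
Output column grouped in 4s = 0000 0001 0000 0000 = 0x0100
Convert to decimal digit by digit (value = value*16 + digit):
  0 -> 0
  0*16 + 1 = 1
  1*16 + 0 = 16
  16*16 + 0 = 256
Decimal = 256

256


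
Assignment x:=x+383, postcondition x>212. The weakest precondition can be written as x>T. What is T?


Formula: wp(x:=E, P) = P[E/x] (substitute E for x in postcondition)
Step 1: Postcondition: x>212
Step 2: Substitute x+383 for x: x+383>212
Step 3: Solve for x: x > 212-383 = -171

-171


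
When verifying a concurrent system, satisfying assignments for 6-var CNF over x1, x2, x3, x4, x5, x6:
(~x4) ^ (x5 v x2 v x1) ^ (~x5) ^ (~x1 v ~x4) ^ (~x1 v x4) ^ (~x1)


CNF with 6 clauses over 6 vars (64 assignments).
An assignment satisfies CNF iff every clause has >=1 true literal.
Check each row (bits = x1,x2,x3,x4,x5,x6; clause T/F shown):
  row 0 [000000]: clauses=TFTTTT -> 0
  row 1 [000001]: clauses=TFTTTT -> 0
  row 2 [000010]: clauses=TTFTTT -> 0
  row 3 [000011]: clauses=TTFTTT -> 0
  row 4 [000100]: clauses=FFTTTT -> 0
  (every remaining row is evaluated the same way; all 64 results are listed next)
Full result column, 8 rows per line (x1,x2,x3 fixed per line; x4,x5,x6 runs 000..111 left to right):
  rows 0-7 [x1,x2,x3=000]: 00000000  (ones: 0)
  rows 8-15 [x1,x2,x3=001]: 00000000  (ones: 0)
  rows 16-23 [x1,x2,x3=010]: 11000000  (ones: 2)
  rows 24-31 [x1,x2,x3=011]: 11000000  (ones: 2)
  rows 32-39 [x1,x2,x3=100]: 00000000  (ones: 0)
  rows 40-47 [x1,x2,x3=101]: 00000000  (ones: 0)
  rows 48-55 [x1,x2,x3=110]: 00000000  (ones: 0)
  rows 56-63 [x1,x2,x3=111]: 00000000  (ones: 0)
Satisfying assignments = 0+0+2+2+0+0+0+0 = 4

4


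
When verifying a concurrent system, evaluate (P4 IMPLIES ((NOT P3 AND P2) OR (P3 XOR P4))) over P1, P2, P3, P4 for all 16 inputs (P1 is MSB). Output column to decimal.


Formula: (P4 IMPLIES ((NOT P3 AND P2) OR (P3 XOR P4))) over P1, P2, P3, P4 (16 rows)
Evaluate each row (bits = P1,P2,P3,P4, MSB first):
  row 0 [0000]: (0 IMPLIES ((NOT 0 AND 0) OR (0 XOR 0))) -> 1
  row 1 [0001]: (1 IMPLIES ((NOT 0 AND 0) OR (0 XOR 1))) -> 1
  row 2 [0010]: (0 IMPLIES ((NOT 1 AND 0) OR (1 XOR 0))) -> 1
  row 3 [0011]: (1 IMPLIES ((NOT 1 AND 0) OR (1 XOR 1))) -> 0
  row 4 [0100]: (0 IMPLIES ((NOT 0 AND 1) OR (0 XOR 0))) -> 1
  row 5 [0101]: (1 IMPLIES ((NOT 0 AND 1) OR (0 XOR 1))) -> 1
  row 6 [0110]: (0 IMPLIES ((NOT 1 AND 1) OR (1 XOR 0))) -> 1
  row 7 [0111]: (1 IMPLIES ((NOT 1 AND 1) OR (1 XOR 1))) -> 0
  row 8 [1000]: (0 IMPLIES ((NOT 0 AND 0) OR (0 XOR 0))) -> 1
  row 9 [1001]: (1 IMPLIES ((NOT 0 AND 0) OR (0 XOR 1))) -> 1
  row 10 [1010]: (0 IMPLIES ((NOT 1 AND 0) OR (1 XOR 0))) -> 1
  row 11 [1011]: (1 IMPLIES ((NOT 1 AND 0) OR (1 XOR 1))) -> 0
  row 12 [1100]: (0 IMPLIES ((NOT 0 AND 1) OR (0 XOR 0))) -> 1
  row 13 [1101]: (1 IMPLIES ((NOT 0 AND 1) OR (0 XOR 1))) -> 1
  row 14 [1110]: (0 IMPLIES ((NOT 1 AND 1) OR (1 XOR 0))) -> 1
  row 15 [1111]: (1 IMPLIES ((NOT 1 AND 1) OR (1 XOR 1))) -> 0
Full result column, 4 rows per line (P1,P2 fixed per line; P3,P4 runs 00..11 left to right):
  rows 0-3 [P1,P2=00]: 1110  = hex E
  rows 4-7 [P1,P2=01]: 1110  = hex E
  rows 8-11 [P1,P2=10]: 1110  = hex E
  rows 12-15 [P1,P2=11]: 1110  = hex E
Output column (row 0 .. row 15) = 1110111011101110
Output column grouped in 4s = 1110 1110 1110 1110 = 0xEEEE
Convert to decimal digit by digit (value = value*16 + digit):
  E -> 14
  14*16 + 14 (E) = 238
  238*16 + 14 (E) = 3822
  3822*16 + 14 (E) = 61166
Decimal = 61166

61166


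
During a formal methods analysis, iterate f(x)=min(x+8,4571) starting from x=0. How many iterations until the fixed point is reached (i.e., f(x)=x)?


Step 1: x=0, cap=4571, increment=8
Step 2: x grows by 8 each step until capped at 4571; fixed point is x=4571
Step 3: iterations = ceil(4571/8) = 572

572


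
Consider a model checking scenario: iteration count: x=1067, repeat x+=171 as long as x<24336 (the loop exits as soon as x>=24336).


Step 1: x goes from 1067 toward 24336 by 171; the body runs while x<24336, so iterations = ceil((bound-start)/step)
Step 2: Distance=23269
Step 3: ceil(23269/171)=137

137


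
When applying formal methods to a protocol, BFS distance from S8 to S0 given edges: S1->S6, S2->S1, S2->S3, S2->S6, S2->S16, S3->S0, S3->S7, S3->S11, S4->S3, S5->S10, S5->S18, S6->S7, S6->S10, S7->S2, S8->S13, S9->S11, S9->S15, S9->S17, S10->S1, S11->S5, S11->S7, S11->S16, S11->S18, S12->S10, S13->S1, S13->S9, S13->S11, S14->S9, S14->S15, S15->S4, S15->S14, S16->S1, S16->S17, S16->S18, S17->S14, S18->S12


BFS layer-by-layer from S8:
  dist 0: {S8}
  dist 1: {S13}
  dist 2: {S1, S9, S11}
  dist 3: {S5, S6, S7, S15, S16, S17, S18}
  dist 4: {S2, S4, S10, S12, S14}
  dist 5: {S3}
  dist 6: {S0}
  -> S0 reached at distance 6
Shortest path length = 6

6


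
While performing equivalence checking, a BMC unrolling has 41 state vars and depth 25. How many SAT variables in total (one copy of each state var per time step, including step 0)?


BMC unrolls to depth k, creating one copy of each state var for steps 0..k.
Step count = 25 + 1 = 26 (steps 0 through 25)
Vars per step = 41
Total = 41 * 26 = 1066

1066


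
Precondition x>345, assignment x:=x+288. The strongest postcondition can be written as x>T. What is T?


Formula: sp(P, x:=E) = exists old_x. (x = E[old_x/x]) AND P[old_x/x] (old_x is the value of x before the assignment; eliminate old_x by solving x = E[old_x/x] for old_x)
Step 1: Precondition P: x>345, i.e. old_x > 345
Step 2: Assignment gives x = old_x + 288, so old_x = x - 288
Step 3: Substitute into P: x - 288 > 345
Step 4: Simplify: x > 345+288 = 633

633


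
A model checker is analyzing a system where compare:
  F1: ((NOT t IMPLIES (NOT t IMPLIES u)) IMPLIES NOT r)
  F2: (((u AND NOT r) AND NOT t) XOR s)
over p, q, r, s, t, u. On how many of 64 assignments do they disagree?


F1 = ((NOT t IMPLIES (NOT t IMPLIES u)) IMPLIES NOT r)
F2 = (((u AND NOT r) AND NOT t) XOR s)
Evaluate both on each of 64 rows (bits = p,q,r,s,t,u):
  row 0 [000000]: F1=1 F2=0 (differ) -> 1
  row 1 [000001]: F1=1 F2=1 -> 0
  row 2 [000010]: F1=1 F2=0 (differ) -> 1
  row 3 [000011]: F1=1 F2=0 (differ) -> 1
  row 4 [000100]: F1=1 F2=1 -> 0
  (every remaining row is evaluated the same way; all 64 results are listed next)
Full result column, 8 rows per line (p,q,r fixed per line; s,t,u runs 000..111 left to right):
  rows 0-7 [p,q,r=000]: 10110100  (ones: 4)
  rows 8-15 [p,q,r=001]: 10000111  (ones: 4)
  rows 16-23 [p,q,r=010]: 10110100  (ones: 4)
  rows 24-31 [p,q,r=011]: 10000111  (ones: 4)
  rows 32-39 [p,q,r=100]: 10110100  (ones: 4)
  rows 40-47 [p,q,r=101]: 10000111  (ones: 4)
  rows 48-55 [p,q,r=110]: 10110100  (ones: 4)
  rows 56-63 [p,q,r=111]: 10000111  (ones: 4)
Disagreements = 4+4+4+4+4+4+4+4 = 32

32


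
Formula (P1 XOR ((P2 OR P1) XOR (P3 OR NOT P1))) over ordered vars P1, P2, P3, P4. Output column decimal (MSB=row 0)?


Formula: (P1 XOR ((P2 OR P1) XOR (P3 OR NOT P1))) over P1, P2, P3, P4 (16 rows)
Evaluate each row (bits = P1,P2,P3,P4, MSB first):
  row 0 [0000]: (0 XOR ((0 OR 0) XOR (0 OR NOT 0))) -> 1
  row 1 [0001]: (0 XOR ((0 OR 0) XOR (0 OR NOT 0))) -> 1
  row 2 [0010]: (0 XOR ((0 OR 0) XOR (1 OR NOT 0))) -> 1
  row 3 [0011]: (0 XOR ((0 OR 0) XOR (1 OR NOT 0))) -> 1
  row 4 [0100]: (0 XOR ((1 OR 0) XOR (0 OR NOT 0))) -> 0
  row 5 [0101]: (0 XOR ((1 OR 0) XOR (0 OR NOT 0))) -> 0
  row 6 [0110]: (0 XOR ((1 OR 0) XOR (1 OR NOT 0))) -> 0
  row 7 [0111]: (0 XOR ((1 OR 0) XOR (1 OR NOT 0))) -> 0
  row 8 [1000]: (1 XOR ((0 OR 1) XOR (0 OR NOT 1))) -> 0
  row 9 [1001]: (1 XOR ((0 OR 1) XOR (0 OR NOT 1))) -> 0
  row 10 [1010]: (1 XOR ((0 OR 1) XOR (1 OR NOT 1))) -> 1
  row 11 [1011]: (1 XOR ((0 OR 1) XOR (1 OR NOT 1))) -> 1
  row 12 [1100]: (1 XOR ((1 OR 1) XOR (0 OR NOT 1))) -> 0
  row 13 [1101]: (1 XOR ((1 OR 1) XOR (0 OR NOT 1))) -> 0
  row 14 [1110]: (1 XOR ((1 OR 1) XOR (1 OR NOT 1))) -> 1
  row 15 [1111]: (1 XOR ((1 OR 1) XOR (1 OR NOT 1))) -> 1
Full result column, 4 rows per line (P1,P2 fixed per line; P3,P4 runs 00..11 left to right):
  rows 0-3 [P1,P2=00]: 1111  = hex F
  rows 4-7 [P1,P2=01]: 0000  = hex 0
  rows 8-11 [P1,P2=10]: 0011  = hex 3
  rows 12-15 [P1,P2=11]: 0011  = hex 3
Output column (row 0 .. row 15) = 1111000000110011
Output column grouped in 4s = 1111 0000 0011 0011 = 0xF033
Convert to decimal digit by digit (value = value*16 + digit):
  F -> 15
  15*16 + 0 = 240
  240*16 + 3 = 3843
  3843*16 + 3 = 61491
Decimal = 61491

61491


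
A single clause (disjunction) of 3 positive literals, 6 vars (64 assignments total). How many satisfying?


Step 1: Total=2^6=64
Step 2: Unsat when all 3 false: 2^3=8
Step 3: Sat=64-8=56

56


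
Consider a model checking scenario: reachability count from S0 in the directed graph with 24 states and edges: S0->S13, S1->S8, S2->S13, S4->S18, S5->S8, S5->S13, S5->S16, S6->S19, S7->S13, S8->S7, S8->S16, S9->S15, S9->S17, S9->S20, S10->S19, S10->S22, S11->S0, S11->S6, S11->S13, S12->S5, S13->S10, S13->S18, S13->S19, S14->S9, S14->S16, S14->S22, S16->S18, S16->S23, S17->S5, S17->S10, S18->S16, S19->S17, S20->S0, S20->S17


BFS from S0:
  layer 0: {S0}
  layer 1: {S13}
  layer 2: {S10, S18, S19}
  layer 3: {S16, S17, S22}
  layer 4: {S5, S23}
  layer 5: {S8}
  layer 6: {S7}
Reachable set: {S0, S5, S7, S8, S10, S13, S16, S17, S18, S19, S22, S23}
Count = 12

12


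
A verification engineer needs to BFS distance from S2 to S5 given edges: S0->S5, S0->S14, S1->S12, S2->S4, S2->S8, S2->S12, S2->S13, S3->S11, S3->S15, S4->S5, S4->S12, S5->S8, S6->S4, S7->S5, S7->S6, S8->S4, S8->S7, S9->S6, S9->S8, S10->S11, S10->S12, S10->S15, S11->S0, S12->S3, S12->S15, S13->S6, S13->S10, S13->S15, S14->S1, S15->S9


BFS layer-by-layer from S2:
  dist 0: {S2}
  dist 1: {S4, S8, S12, S13}
  dist 2: {S3, S5, S6, S7, S10, S15}
  -> S5 reached at distance 2
Shortest path length = 2

2


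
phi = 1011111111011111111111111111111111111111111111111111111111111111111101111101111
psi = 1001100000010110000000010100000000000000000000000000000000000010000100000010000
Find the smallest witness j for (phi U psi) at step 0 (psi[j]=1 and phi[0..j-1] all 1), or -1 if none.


(phi U psi) at 0: need smallest j with psi[j]=1 and phi[i]=1 for all i in [0,j).
Scan from step 0:
  step 0: psi=1 and phi held for [0,0) -> witness found
Witness step = 0

0


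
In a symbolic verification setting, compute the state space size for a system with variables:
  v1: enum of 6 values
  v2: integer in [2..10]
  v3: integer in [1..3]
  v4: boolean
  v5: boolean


State space = product of domain sizes of all variables.
Domain sizes:
  v1 (enum of 6 values): 6
  v2 (integer in [2..10]): 9
  v3 (integer in [1..3]): 3
  v4 (boolean): 2
  v5 (boolean): 2
Product = 6 * 9 * 3 * 2 * 2 = 648

648


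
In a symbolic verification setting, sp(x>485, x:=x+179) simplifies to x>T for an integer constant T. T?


Formula: sp(P, x:=E) = exists old_x. (x = E[old_x/x]) AND P[old_x/x] (old_x is the value of x before the assignment; eliminate old_x by solving x = E[old_x/x] for old_x)
Step 1: Precondition P: x>485, i.e. old_x > 485
Step 2: Assignment gives x = old_x + 179, so old_x = x - 179
Step 3: Substitute into P: x - 179 > 485
Step 4: Simplify: x > 485+179 = 664

664


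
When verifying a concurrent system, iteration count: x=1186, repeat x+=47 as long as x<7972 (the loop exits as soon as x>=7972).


Step 1: x goes from 1186 toward 7972 by 47; the body runs while x<7972, so iterations = ceil((bound-start)/step)
Step 2: Distance=6786
Step 3: ceil(6786/47)=145

145


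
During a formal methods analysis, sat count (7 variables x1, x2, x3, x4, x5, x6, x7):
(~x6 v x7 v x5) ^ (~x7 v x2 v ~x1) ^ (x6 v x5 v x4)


CNF with 3 clauses over 7 vars (128 assignments).
An assignment satisfies CNF iff every clause has >=1 true literal.
Check each row (bits = x1,x2,x3,x4,x5,x6,x7; clause T/F shown):
  row 0 [0000000]: clauses=TTF -> 0
  row 1 [0000001]: clauses=TTF -> 0
  row 2 [0000010]: clauses=FTT -> 0
  row 3 [0000011]: clauses=TTT -> 1
  row 4 [0000100]: clauses=TTT -> 1
  (every remaining row is evaluated the same way; all 128 results are listed next)
Full result column, 8 rows per line (x1,x2,x3,x4 fixed per line; x5,x6,x7 runs 000..111 left to right):
  rows 0-7 [x1,x2,x3,x4=0000]: 00011111  (ones: 5)
  rows 8-15 [x1,x2,x3,x4=0001]: 11011111  (ones: 7)
  rows 16-23 [x1,x2,x3,x4=0010]: 00011111  (ones: 5)
  rows 24-31 [x1,x2,x3,x4=0011]: 11011111  (ones: 7)
  rows 32-39 [x1,x2,x3,x4=0100]: 00011111  (ones: 5)
  rows 40-47 [x1,x2,x3,x4=0101]: 11011111  (ones: 7)
  rows 48-55 [x1,x2,x3,x4=0110]: 00011111  (ones: 5)
  rows 56-63 [x1,x2,x3,x4=0111]: 11011111  (ones: 7)
  rows 64-71 [x1,x2,x3,x4=1000]: 00001010  (ones: 2)
  rows 72-79 [x1,x2,x3,x4=1001]: 10001010  (ones: 3)
  rows 80-87 [x1,x2,x3,x4=1010]: 00001010  (ones: 2)
  rows 88-95 [x1,x2,x3,x4=1011]: 10001010  (ones: 3)
  rows 96-103 [x1,x2,x3,x4=1100]: 00011111  (ones: 5)
  rows 104-111 [x1,x2,x3,x4=1101]: 11011111  (ones: 7)
  rows 112-119 [x1,x2,x3,x4=1110]: 00011111  (ones: 5)
  rows 120-127 [x1,x2,x3,x4=1111]: 11011111  (ones: 7)
Satisfying assignments = 5+7+5+7+5+7+5+7+2+3+2+3+5+7+5+7 = 82

82


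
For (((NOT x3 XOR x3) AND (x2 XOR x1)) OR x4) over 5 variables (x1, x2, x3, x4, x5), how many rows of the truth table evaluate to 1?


Formula: (((NOT x3 XOR x3) AND (x2 XOR x1)) OR x4) over 5 vars (32 rows)
Evaluate each row (x1, x2, x3, x4, x5 as bits, MSB first):
  row 0 [00000]: (((NOT 0 XOR 0) AND (0 XOR 0)) OR 0) -> 0
  row 1 [00001]: (((NOT 0 XOR 0) AND (0 XOR 0)) OR 0) -> 0
  row 2 [00010]: (((NOT 0 XOR 0) AND (0 XOR 0)) OR 1) -> 1
  row 3 [00011]: (((NOT 0 XOR 0) AND (0 XOR 0)) OR 1) -> 1
  row 4 [00100]: (((NOT 1 XOR 1) AND (0 XOR 0)) OR 0) -> 0
  row 5 [00101]: (((NOT 1 XOR 1) AND (0 XOR 0)) OR 0) -> 0
  row 6 [00110]: (((NOT 1 XOR 1) AND (0 XOR 0)) OR 1) -> 1
  row 7 [00111]: (((NOT 1 XOR 1) AND (0 XOR 0)) OR 1) -> 1
  row 8 [01000]: (((NOT 0 XOR 0) AND (1 XOR 0)) OR 0) -> 1
  row 9 [01001]: (((NOT 0 XOR 0) AND (1 XOR 0)) OR 0) -> 1
  row 10 [01010]: (((NOT 0 XOR 0) AND (1 XOR 0)) OR 1) -> 1
  row 11 [01011]: (((NOT 0 XOR 0) AND (1 XOR 0)) OR 1) -> 1
  row 12 [01100]: (((NOT 1 XOR 1) AND (1 XOR 0)) OR 0) -> 1
  row 13 [01101]: (((NOT 1 XOR 1) AND (1 XOR 0)) OR 0) -> 1
  row 14 [01110]: (((NOT 1 XOR 1) AND (1 XOR 0)) OR 1) -> 1
  row 15 [01111]: (((NOT 1 XOR 1) AND (1 XOR 0)) OR 1) -> 1
  row 16 [10000]: (((NOT 0 XOR 0) AND (0 XOR 1)) OR 0) -> 1
  row 17 [10001]: (((NOT 0 XOR 0) AND (0 XOR 1)) OR 0) -> 1
  row 18 [10010]: (((NOT 0 XOR 0) AND (0 XOR 1)) OR 1) -> 1
  row 19 [10011]: (((NOT 0 XOR 0) AND (0 XOR 1)) OR 1) -> 1
  row 20 [10100]: (((NOT 1 XOR 1) AND (0 XOR 1)) OR 0) -> 1
  row 21 [10101]: (((NOT 1 XOR 1) AND (0 XOR 1)) OR 0) -> 1
  row 22 [10110]: (((NOT 1 XOR 1) AND (0 XOR 1)) OR 1) -> 1
  row 23 [10111]: (((NOT 1 XOR 1) AND (0 XOR 1)) OR 1) -> 1
  row 24 [11000]: (((NOT 0 XOR 0) AND (1 XOR 1)) OR 0) -> 0
  row 25 [11001]: (((NOT 0 XOR 0) AND (1 XOR 1)) OR 0) -> 0
  row 26 [11010]: (((NOT 0 XOR 0) AND (1 XOR 1)) OR 1) -> 1
  row 27 [11011]: (((NOT 0 XOR 0) AND (1 XOR 1)) OR 1) -> 1
  row 28 [11100]: (((NOT 1 XOR 1) AND (1 XOR 1)) OR 0) -> 0
  row 29 [11101]: (((NOT 1 XOR 1) AND (1 XOR 1)) OR 0) -> 0
  row 30 [11110]: (((NOT 1 XOR 1) AND (1 XOR 1)) OR 1) -> 1
  row 31 [11111]: (((NOT 1 XOR 1) AND (1 XOR 1)) OR 1) -> 1
Full result column, 8 rows per line (x1,x2 fixed per line; x3,x4,x5 runs 000..111 left to right):
  rows 0-7 [x1,x2=00]: 00110011  (ones: 4)
  rows 8-15 [x1,x2=01]: 11111111  (ones: 8)
  rows 16-23 [x1,x2=10]: 11111111  (ones: 8)
  rows 24-31 [x1,x2=11]: 00110011  (ones: 4)
Count of 1-rows = 4+8+8+4 = 24

24


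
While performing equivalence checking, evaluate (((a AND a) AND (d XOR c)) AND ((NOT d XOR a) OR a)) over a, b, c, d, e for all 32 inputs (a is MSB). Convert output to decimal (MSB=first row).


Formula: (((a AND a) AND (d XOR c)) AND ((NOT d XOR a) OR a)) over a, b, c, d, e (32 rows)
Evaluate each row (bits = a,b,c,d,e, MSB first):
  row 0 [00000]: (((0 AND 0) AND (0 XOR 0)) AND ((NOT 0 XOR 0) OR 0)) -> 0
  row 1 [00001]: (((0 AND 0) AND (0 XOR 0)) AND ((NOT 0 XOR 0) OR 0)) -> 0
  row 2 [00010]: (((0 AND 0) AND (1 XOR 0)) AND ((NOT 1 XOR 0) OR 0)) -> 0
  row 3 [00011]: (((0 AND 0) AND (1 XOR 0)) AND ((NOT 1 XOR 0) OR 0)) -> 0
  row 4 [00100]: (((0 AND 0) AND (0 XOR 1)) AND ((NOT 0 XOR 0) OR 0)) -> 0
  row 5 [00101]: (((0 AND 0) AND (0 XOR 1)) AND ((NOT 0 XOR 0) OR 0)) -> 0
  row 6 [00110]: (((0 AND 0) AND (1 XOR 1)) AND ((NOT 1 XOR 0) OR 0)) -> 0
  row 7 [00111]: (((0 AND 0) AND (1 XOR 1)) AND ((NOT 1 XOR 0) OR 0)) -> 0
  row 8 [01000]: (((0 AND 0) AND (0 XOR 0)) AND ((NOT 0 XOR 0) OR 0)) -> 0
  row 9 [01001]: (((0 AND 0) AND (0 XOR 0)) AND ((NOT 0 XOR 0) OR 0)) -> 0
  row 10 [01010]: (((0 AND 0) AND (1 XOR 0)) AND ((NOT 1 XOR 0) OR 0)) -> 0
  row 11 [01011]: (((0 AND 0) AND (1 XOR 0)) AND ((NOT 1 XOR 0) OR 0)) -> 0
  row 12 [01100]: (((0 AND 0) AND (0 XOR 1)) AND ((NOT 0 XOR 0) OR 0)) -> 0
  row 13 [01101]: (((0 AND 0) AND (0 XOR 1)) AND ((NOT 0 XOR 0) OR 0)) -> 0
  row 14 [01110]: (((0 AND 0) AND (1 XOR 1)) AND ((NOT 1 XOR 0) OR 0)) -> 0
  row 15 [01111]: (((0 AND 0) AND (1 XOR 1)) AND ((NOT 1 XOR 0) OR 0)) -> 0
  row 16 [10000]: (((1 AND 1) AND (0 XOR 0)) AND ((NOT 0 XOR 1) OR 1)) -> 0
  row 17 [10001]: (((1 AND 1) AND (0 XOR 0)) AND ((NOT 0 XOR 1) OR 1)) -> 0
  row 18 [10010]: (((1 AND 1) AND (1 XOR 0)) AND ((NOT 1 XOR 1) OR 1)) -> 1
  row 19 [10011]: (((1 AND 1) AND (1 XOR 0)) AND ((NOT 1 XOR 1) OR 1)) -> 1
  row 20 [10100]: (((1 AND 1) AND (0 XOR 1)) AND ((NOT 0 XOR 1) OR 1)) -> 1
  row 21 [10101]: (((1 AND 1) AND (0 XOR 1)) AND ((NOT 0 XOR 1) OR 1)) -> 1
  row 22 [10110]: (((1 AND 1) AND (1 XOR 1)) AND ((NOT 1 XOR 1) OR 1)) -> 0
  row 23 [10111]: (((1 AND 1) AND (1 XOR 1)) AND ((NOT 1 XOR 1) OR 1)) -> 0
  row 24 [11000]: (((1 AND 1) AND (0 XOR 0)) AND ((NOT 0 XOR 1) OR 1)) -> 0
  row 25 [11001]: (((1 AND 1) AND (0 XOR 0)) AND ((NOT 0 XOR 1) OR 1)) -> 0
  row 26 [11010]: (((1 AND 1) AND (1 XOR 0)) AND ((NOT 1 XOR 1) OR 1)) -> 1
  row 27 [11011]: (((1 AND 1) AND (1 XOR 0)) AND ((NOT 1 XOR 1) OR 1)) -> 1
  row 28 [11100]: (((1 AND 1) AND (0 XOR 1)) AND ((NOT 0 XOR 1) OR 1)) -> 1
  row 29 [11101]: (((1 AND 1) AND (0 XOR 1)) AND ((NOT 0 XOR 1) OR 1)) -> 1
  row 30 [11110]: (((1 AND 1) AND (1 XOR 1)) AND ((NOT 1 XOR 1) OR 1)) -> 0
  row 31 [11111]: (((1 AND 1) AND (1 XOR 1)) AND ((NOT 1 XOR 1) OR 1)) -> 0
Full result column, 4 rows per line (a,b,c fixed per line; d,e runs 00..11 left to right):
  rows 0-3 [a,b,c=000]: 0000  = hex 0
  rows 4-7 [a,b,c=001]: 0000  = hex 0
  rows 8-11 [a,b,c=010]: 0000  = hex 0
  rows 12-15 [a,b,c=011]: 0000  = hex 0
  rows 16-19 [a,b,c=100]: 0011  = hex 3
  rows 20-23 [a,b,c=101]: 1100  = hex C
  rows 24-27 [a,b,c=110]: 0011  = hex 3
  rows 28-31 [a,b,c=111]: 1100  = hex C
Output column (row 0 .. row 31) = 00000000000000000011110000111100
Output column grouped in 4s = 0000 0000 0000 0000 0011 1100 0011 1100 = 0x00003C3C
Convert to decimal digit by digit (value = value*16 + digit):
  0 -> 0
  0*16 + 0 = 0
  0*16 + 0 = 0
  0*16 + 0 = 0
  0*16 + 3 = 3
  3*16 + 12 (C) = 60
  60*16 + 3 = 963
  963*16 + 12 (C) = 15420
Decimal = 15420

15420
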